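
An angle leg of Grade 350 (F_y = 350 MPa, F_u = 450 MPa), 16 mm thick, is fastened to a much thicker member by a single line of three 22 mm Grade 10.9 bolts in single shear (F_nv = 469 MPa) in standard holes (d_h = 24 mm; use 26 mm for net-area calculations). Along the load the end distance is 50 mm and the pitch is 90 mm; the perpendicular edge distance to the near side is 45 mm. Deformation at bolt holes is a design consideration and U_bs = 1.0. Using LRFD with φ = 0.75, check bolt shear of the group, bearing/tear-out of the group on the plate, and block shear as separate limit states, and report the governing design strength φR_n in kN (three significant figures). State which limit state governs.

Bolt shear: A_b = π·22²/4 = 380.1 mm²; R_n = 469 × 380.1 × 3 × 1 / 1000 = 534.8 kN → 0.75 × 534.8 = 401 kN.
Bearing: edge l_c = 38, r_n = 328.3 kN; interior l_c = 66, r_n = 380.2 kN; R_n = 328.3 + 2·380.2 = 1089 kN → 816 kN.
Block shear: A_gv = 3680, A_nv = 2640, A_nt = 512 mm²; R_n = min(0.6F_uA_nv, 0.6F_yA_gv) + U_bs·F_u·A_nt = 943.2 kN → 707 kN.
Bolt shear governs: 401 kN.

401 kN (bolt shear governs)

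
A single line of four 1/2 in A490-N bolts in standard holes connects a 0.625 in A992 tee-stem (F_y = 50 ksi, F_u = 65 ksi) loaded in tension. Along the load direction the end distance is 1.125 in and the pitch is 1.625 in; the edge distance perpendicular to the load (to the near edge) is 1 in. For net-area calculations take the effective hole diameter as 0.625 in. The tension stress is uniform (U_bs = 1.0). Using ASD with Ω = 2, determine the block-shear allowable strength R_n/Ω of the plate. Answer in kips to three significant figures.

60.4 kips

Shear plane L_v = 1.125 + 3·1.625 = 6 in; A_gv = 6 × 0.625 = 3.75 in².
A_nv = (6 − 3.5·0.625) × 0.625 = 2.383 in².
A_nt = (1 − 0.5·0.625) × 0.625 = 0.4297 in².
0.6 F_u A_nv = 92.93 kips; 0.6 F_y A_gv = 112.5 kips → shear rupture governs the shear term.
R_n = 92.93 + 1.0 × 65 × 0.4297 = 120.9 kips.
Allowable strength R_n/Ω = 120.9 / 2 = 60.4 kips.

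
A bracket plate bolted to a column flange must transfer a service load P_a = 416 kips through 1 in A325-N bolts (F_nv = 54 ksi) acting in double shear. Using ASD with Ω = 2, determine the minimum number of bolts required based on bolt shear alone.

A_b = π·1²/4 = 0.7854 in².
Per-bolt allowable strength R_n/Ω = 54 × 0.7854 × 2 / 2 = 42.41 kips.
n ≥ 416 / 42.41 = 9.809 → use 10 bolts.

10 bolts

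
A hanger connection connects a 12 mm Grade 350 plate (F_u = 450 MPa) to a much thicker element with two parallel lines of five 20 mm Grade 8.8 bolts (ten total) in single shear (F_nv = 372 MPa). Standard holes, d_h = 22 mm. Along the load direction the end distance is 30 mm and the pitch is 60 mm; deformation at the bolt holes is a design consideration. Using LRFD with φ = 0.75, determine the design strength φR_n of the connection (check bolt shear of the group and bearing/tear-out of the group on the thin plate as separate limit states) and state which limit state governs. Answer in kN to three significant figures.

Bolt shear: A_b = π·20²/4 = 314.2 mm²; R_n = 372 × 314.2 × 10 × 1 / 1000 = 1169 kN → 0.75 × 1169 = 877 kN.
Bearing (1.2 l_c t F_u ≤ 2.4 d t F_u): upper limit = 2.4·20·12·450 / 1000 = 259.2 kN.
  Edge l_c = 30 − 22/2 = 19 → r_n = 123.1 kN; interior l_c = 60 − 22 = 38 → r_n = 246.2 kN.
  R_n,bearing = 2·123.1 + 8·246.2 = 2216 kN → 0.75 × 2216 = 1660 kN.
Bolt shear governs: 877 kN.

877 kN (bolt shear governs)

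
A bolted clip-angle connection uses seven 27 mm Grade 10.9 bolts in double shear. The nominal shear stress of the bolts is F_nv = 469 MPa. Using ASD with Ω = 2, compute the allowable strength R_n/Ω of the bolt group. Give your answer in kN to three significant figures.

1880 kN

A_b = π × 27² / 4 = 572.6 mm².
R_n = F_nv · A_b · n · n_s = 469 × 572.6 × 7 × 2 / 1000 = 3759 kN.
Allowable strength R_n/Ω = 3759 / 2 = 1880 kN.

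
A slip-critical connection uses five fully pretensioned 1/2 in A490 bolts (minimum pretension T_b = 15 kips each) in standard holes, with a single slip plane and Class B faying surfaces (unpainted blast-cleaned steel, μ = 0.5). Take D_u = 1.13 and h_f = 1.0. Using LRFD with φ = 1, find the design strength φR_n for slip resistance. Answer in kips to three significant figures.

42.4 kips

R_n = μ · D_u · h_f · T_b · n_s · n_b = 0.5 × 1.13 × 1.0 × 15 × 1 × 5 = 42.38 kips.
Design strength φR_n = 1 × 42.38 = 42.4 kips.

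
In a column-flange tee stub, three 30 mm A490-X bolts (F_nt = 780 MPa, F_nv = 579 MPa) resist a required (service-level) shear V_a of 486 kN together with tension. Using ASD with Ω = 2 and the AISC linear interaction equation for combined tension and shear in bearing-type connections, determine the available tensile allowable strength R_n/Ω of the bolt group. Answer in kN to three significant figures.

A_b = π·30²/4 = 706.9 mm²; f_rv = 486 × 1000 / (3 × 706.9) = 229.2 MPa.
F'_nt = 1.3 F_nt − (Ω F_nt / F_nv) f_rv = 1.3·780 − (2·780/579)·229.2 = 396.5 MPa, capped at F_nt → F'_nt = 396.5 MPa.
R_n = F'_nt · A_b · n = 396.5 × 706.9 × 3 / 1000 = 840.8 kN.
Allowable strength R_n/Ω = 840.8 / 2 = 420 kN.

420 kN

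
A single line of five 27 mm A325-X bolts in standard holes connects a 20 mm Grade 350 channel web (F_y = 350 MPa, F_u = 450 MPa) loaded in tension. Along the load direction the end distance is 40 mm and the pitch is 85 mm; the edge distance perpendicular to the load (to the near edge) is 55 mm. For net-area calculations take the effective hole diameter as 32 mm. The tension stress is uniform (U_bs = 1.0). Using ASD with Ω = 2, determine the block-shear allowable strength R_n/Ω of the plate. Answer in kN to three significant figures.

813 kN

Shear plane L_v = 40 + 4·85 = 380 mm; A_gv = 380 × 20 = 7600 mm².
A_nv = (380 − 4.5·32) × 20 = 4720 mm².
A_nt = (55 − 0.5·32) × 20 = 780 mm².
0.6 F_u A_nv = 1274 kN; 0.6 F_y A_gv = 1596 kN → shear rupture governs the shear term.
R_n = 1274 + 1.0 × 450 × 780 / 1000 = 1625 kN.
Allowable strength R_n/Ω = 1625 / 2 = 813 kN.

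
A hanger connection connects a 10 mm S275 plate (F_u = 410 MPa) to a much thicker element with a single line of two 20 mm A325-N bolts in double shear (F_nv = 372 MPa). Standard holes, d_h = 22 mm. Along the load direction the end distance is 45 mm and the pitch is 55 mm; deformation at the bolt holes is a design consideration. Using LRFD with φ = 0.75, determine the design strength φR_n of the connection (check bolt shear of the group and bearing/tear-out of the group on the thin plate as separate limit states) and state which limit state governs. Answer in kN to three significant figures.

Bolt shear: A_b = π·20²/4 = 314.2 mm²; R_n = 372 × 314.2 × 2 × 2 / 1000 = 467.5 kN → 0.75 × 467.5 = 351 kN.
Bearing (1.2 l_c t F_u ≤ 2.4 d t F_u): upper limit = 2.4·20·10·410 / 1000 = 196.8 kN.
  Edge l_c = 45 − 22/2 = 34 → r_n = 167.3 kN; interior l_c = 55 − 22 = 33 → r_n = 162.4 kN.
  R_n,bearing = 1·167.3 + 1·162.4 = 329.6 kN → 0.75 × 329.6 = 247 kN.
Bearing governs: 247 kN.

247 kN (bearing governs)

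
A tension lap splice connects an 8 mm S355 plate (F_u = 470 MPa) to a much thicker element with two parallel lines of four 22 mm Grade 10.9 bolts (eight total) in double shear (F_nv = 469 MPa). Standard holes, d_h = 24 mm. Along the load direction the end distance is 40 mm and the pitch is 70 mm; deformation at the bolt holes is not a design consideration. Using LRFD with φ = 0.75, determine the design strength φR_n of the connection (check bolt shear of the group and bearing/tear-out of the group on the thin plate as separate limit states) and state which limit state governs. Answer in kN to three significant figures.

Bolt shear: A_b = π·22²/4 = 380.1 mm²; R_n = 469 × 380.1 × 8 × 2 / 1000 = 2853 kN → 0.75 × 2853 = 2140 kN.
Bearing (1.5 l_c t F_u ≤ 3.0 d t F_u): upper limit = 3.0·22·8·470 / 1000 = 248.2 kN.
  Edge l_c = 40 − 24/2 = 28 → r_n = 157.9 kN; interior l_c = 70 − 24 = 46 → r_n = 248.2 kN.
  R_n,bearing = 2·157.9 + 6·248.2 = 1805 kN → 0.75 × 1805 = 1350 kN.
Bearing governs: 1350 kN.

1350 kN (bearing governs)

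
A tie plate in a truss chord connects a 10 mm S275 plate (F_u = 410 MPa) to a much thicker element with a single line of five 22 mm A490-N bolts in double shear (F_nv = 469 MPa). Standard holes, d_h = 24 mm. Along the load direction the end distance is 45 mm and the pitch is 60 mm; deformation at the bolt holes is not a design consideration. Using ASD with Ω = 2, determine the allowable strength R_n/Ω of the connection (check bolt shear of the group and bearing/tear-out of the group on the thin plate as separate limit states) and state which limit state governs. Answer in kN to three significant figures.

544 kN (bearing governs)

Bolt shear: A_b = π·22²/4 = 380.1 mm²; R_n = 469 × 380.1 × 5 × 2 / 1000 = 1783 kN → 1783 / 2 = 891 kN.
Bearing (1.5 l_c t F_u ≤ 3.0 d t F_u): upper limit = 3.0·22·10·410 / 1000 = 270.6 kN.
  Edge l_c = 45 − 24/2 = 33 → r_n = 203 kN; interior l_c = 60 − 24 = 36 → r_n = 221.4 kN.
  R_n,bearing = 1·203 + 4·221.4 = 1089 kN → 1089 / 2 = 544 kN.
Bearing governs: 544 kN.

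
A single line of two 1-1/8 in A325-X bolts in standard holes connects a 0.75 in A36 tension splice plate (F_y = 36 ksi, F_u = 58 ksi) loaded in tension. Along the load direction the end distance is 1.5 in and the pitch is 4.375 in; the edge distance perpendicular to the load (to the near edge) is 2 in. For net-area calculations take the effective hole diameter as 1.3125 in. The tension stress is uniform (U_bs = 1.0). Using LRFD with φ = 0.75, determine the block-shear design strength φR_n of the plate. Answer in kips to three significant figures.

Shear plane L_v = 1.5 + 1·4.375 = 5.875 in; A_gv = 5.875 × 0.75 = 4.406 in².
A_nv = (5.875 − 1.5·1.3125) × 0.75 = 2.93 in².
A_nt = (2 − 0.5·1.3125) × 0.75 = 1.008 in².
0.6 F_u A_nv = 102 kips; 0.6 F_y A_gv = 95.17 kips → shear yielding governs the shear term.
R_n = 95.17 + 1.0 × 58 × 1.008 = 153.6 kips.
Design strength φR_n = 0.75 × 153.6 = 115 kips.

115 kips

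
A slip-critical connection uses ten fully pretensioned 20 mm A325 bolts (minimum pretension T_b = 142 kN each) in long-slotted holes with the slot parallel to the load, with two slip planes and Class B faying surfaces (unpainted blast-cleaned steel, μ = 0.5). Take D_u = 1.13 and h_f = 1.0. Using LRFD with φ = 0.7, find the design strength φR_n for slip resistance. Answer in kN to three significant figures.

1120 kN

R_n = μ · D_u · h_f · T_b · n_s · n_b = 0.5 × 1.13 × 1.0 × 142 × 2 × 10 = 1605 kN.
Design strength φR_n = 0.7 × 1605 = 1120 kN.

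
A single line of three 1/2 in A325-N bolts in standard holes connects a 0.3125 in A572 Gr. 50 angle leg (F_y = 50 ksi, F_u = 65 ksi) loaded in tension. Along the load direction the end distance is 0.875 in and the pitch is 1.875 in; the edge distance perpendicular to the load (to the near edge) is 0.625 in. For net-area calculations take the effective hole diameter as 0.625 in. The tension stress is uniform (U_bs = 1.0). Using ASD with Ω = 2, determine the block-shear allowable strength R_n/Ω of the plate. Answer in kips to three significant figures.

Shear plane L_v = 0.875 + 2·1.875 = 4.625 in; A_gv = 4.625 × 0.3125 = 1.445 in².
A_nv = (4.625 − 2.5·0.625) × 0.3125 = 0.957 in².
A_nt = (0.625 − 0.5·0.625) × 0.3125 = 0.09766 in².
0.6 F_u A_nv = 37.32 kips; 0.6 F_y A_gv = 43.36 kips → shear rupture governs the shear term.
R_n = 37.32 + 1.0 × 65 × 0.09766 = 43.67 kips.
Allowable strength R_n/Ω = 43.67 / 2 = 21.8 kips.

21.8 kips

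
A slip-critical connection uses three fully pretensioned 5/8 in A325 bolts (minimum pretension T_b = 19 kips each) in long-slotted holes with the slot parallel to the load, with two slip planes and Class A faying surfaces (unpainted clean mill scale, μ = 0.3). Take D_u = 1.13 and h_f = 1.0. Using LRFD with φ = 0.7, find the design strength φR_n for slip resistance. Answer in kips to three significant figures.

R_n = μ · D_u · h_f · T_b · n_s · n_b = 0.3 × 1.13 × 1.0 × 19 × 2 × 3 = 38.65 kips.
Design strength φR_n = 0.7 × 38.65 = 27.1 kips.

27.1 kips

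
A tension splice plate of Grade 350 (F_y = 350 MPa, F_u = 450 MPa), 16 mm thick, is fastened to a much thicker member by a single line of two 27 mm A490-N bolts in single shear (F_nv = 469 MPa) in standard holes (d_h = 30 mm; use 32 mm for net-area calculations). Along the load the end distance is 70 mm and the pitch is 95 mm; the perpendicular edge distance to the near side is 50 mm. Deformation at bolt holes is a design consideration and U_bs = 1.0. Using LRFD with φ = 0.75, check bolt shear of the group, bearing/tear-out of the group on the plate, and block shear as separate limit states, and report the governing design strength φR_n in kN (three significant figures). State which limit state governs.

Bolt shear: A_b = π·27²/4 = 572.6 mm²; R_n = 469 × 572.6 × 2 × 1 / 1000 = 537.1 kN → 0.75 × 537.1 = 403 kN.
Bearing: edge l_c = 55, r_n = 466.6 kN; interior l_c = 65, r_n = 466.6 kN; R_n = 466.6 + 1·466.6 = 933.1 kN → 700 kN.
Block shear: A_gv = 2640, A_nv = 1872, A_nt = 544 mm²; R_n = min(0.6F_uA_nv, 0.6F_yA_gv) + U_bs·F_u·A_nt = 750.2 kN → 563 kN.
Bolt shear governs: 403 kN.

403 kN (bolt shear governs)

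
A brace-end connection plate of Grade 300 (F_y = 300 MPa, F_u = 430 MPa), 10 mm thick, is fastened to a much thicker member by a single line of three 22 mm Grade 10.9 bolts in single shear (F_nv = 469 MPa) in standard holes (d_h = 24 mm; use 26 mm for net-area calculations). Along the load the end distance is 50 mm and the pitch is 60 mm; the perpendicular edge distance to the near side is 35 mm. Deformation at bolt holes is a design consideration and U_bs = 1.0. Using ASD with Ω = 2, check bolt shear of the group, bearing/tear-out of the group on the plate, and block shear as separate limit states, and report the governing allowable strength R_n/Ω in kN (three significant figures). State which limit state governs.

183 kN (block shear governs)

Bolt shear: A_b = π·22²/4 = 380.1 mm²; R_n = 469 × 380.1 × 3 × 1 / 1000 = 534.8 kN → 534.8 / 2 = 267 kN.
Bearing: edge l_c = 38, r_n = 196.1 kN; interior l_c = 36, r_n = 185.8 kN; R_n = 196.1 + 2·185.8 = 567.6 kN → 284 kN.
Block shear: A_gv = 1700, A_nv = 1050, A_nt = 220 mm²; R_n = min(0.6F_uA_nv, 0.6F_yA_gv) + U_bs·F_u·A_nt = 365.5 kN → 183 kN.
Block shear governs: 183 kN.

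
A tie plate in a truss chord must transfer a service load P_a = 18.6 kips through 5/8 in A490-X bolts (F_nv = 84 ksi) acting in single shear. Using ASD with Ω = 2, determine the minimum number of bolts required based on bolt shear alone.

2 bolts

A_b = π·0.625²/4 = 0.3068 in².
Per-bolt allowable strength R_n/Ω = 84 × 0.3068 × 1 / 2 = 12.89 kips.
n ≥ 18.6 / 12.89 = 1.443 → use 2 bolts.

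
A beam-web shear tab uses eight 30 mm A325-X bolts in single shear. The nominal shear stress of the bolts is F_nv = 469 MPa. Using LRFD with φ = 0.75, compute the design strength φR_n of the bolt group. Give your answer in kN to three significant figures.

1990 kN

A_b = π × 30² / 4 = 706.9 mm².
R_n = F_nv · A_b · n · n_s = 469 × 706.9 × 8 × 1 / 1000 = 2652 kN.
Design strength φR_n = 0.75 × 2652 = 1990 kN.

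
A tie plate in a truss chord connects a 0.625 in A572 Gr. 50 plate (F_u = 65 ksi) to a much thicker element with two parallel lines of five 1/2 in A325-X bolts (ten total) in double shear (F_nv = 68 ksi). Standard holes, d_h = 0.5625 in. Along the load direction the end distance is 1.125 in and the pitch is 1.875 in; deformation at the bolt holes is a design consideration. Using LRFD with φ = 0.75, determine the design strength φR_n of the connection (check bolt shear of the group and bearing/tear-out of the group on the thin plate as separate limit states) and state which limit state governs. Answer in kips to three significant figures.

Bolt shear: A_b = π·0.5²/4 = 0.1963 in²; R_n = 68 × 0.1963 × 10 × 2 = 267 kips → 0.75 × 267 = 200 kips.
Bearing (1.2 l_c t F_u ≤ 2.4 d t F_u): upper limit = 2.4·0.5·0.625·65 = 48.75 kips.
  Edge l_c = 1.125 − 0.5625/2 = 0.8438 → r_n = 41.13 kips; interior l_c = 1.875 − 0.5625 = 1.312 → r_n = 48.75 kips.
  R_n,bearing = 2·41.13 + 8·48.75 = 472.3 kips → 0.75 × 472.3 = 354 kips.
Bolt shear governs: 200 kips.

200 kips (bolt shear governs)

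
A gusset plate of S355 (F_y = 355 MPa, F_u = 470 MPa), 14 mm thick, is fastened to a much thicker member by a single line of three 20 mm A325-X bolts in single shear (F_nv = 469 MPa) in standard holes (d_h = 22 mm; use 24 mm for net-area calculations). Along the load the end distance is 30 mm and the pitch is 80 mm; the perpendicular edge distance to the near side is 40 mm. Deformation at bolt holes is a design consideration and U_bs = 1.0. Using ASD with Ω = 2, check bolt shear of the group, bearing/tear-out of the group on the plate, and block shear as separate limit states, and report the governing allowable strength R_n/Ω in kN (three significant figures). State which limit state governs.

Bolt shear: A_b = π·20²/4 = 314.2 mm²; R_n = 469 × 314.2 × 3 × 1 / 1000 = 442 kN → 442 / 2 = 221 kN.
Bearing: edge l_c = 19, r_n = 150 kN; interior l_c = 58, r_n = 315.8 kN; R_n = 150 + 2·315.8 = 781.7 kN → 391 kN.
Block shear: A_gv = 2660, A_nv = 1820, A_nt = 392 mm²; R_n = min(0.6F_uA_nv, 0.6F_yA_gv) + U_bs·F_u·A_nt = 697.5 kN → 349 kN.
Bolt shear governs: 221 kN.

221 kN (bolt shear governs)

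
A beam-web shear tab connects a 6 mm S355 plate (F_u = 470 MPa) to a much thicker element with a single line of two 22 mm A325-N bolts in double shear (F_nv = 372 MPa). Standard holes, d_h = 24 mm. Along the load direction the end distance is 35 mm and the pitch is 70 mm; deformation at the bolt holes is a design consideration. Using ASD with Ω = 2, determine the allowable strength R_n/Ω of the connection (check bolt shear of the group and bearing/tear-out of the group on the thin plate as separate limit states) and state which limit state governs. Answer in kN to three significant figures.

113 kN (bearing governs)

Bolt shear: A_b = π·22²/4 = 380.1 mm²; R_n = 372 × 380.1 × 2 × 2 / 1000 = 565.6 kN → 565.6 / 2 = 283 kN.
Bearing (1.2 l_c t F_u ≤ 2.4 d t F_u): upper limit = 2.4·22·6·470 / 1000 = 148.9 kN.
  Edge l_c = 35 − 24/2 = 23 → r_n = 77.83 kN; interior l_c = 70 − 24 = 46 → r_n = 148.9 kN.
  R_n,bearing = 1·77.83 + 1·148.9 = 226.7 kN → 226.7 / 2 = 113 kN.
Bearing governs: 113 kN.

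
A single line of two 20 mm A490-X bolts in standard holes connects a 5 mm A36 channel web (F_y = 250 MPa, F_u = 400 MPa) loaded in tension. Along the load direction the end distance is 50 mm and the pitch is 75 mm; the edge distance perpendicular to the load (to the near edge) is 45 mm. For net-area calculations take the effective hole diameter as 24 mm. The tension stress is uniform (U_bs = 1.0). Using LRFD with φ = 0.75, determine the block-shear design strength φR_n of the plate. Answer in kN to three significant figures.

120 kN

Shear plane L_v = 50 + 1·75 = 125 mm; A_gv = 125 × 5 = 625 mm².
A_nv = (125 − 1.5·24) × 5 = 445 mm².
A_nt = (45 − 0.5·24) × 5 = 165 mm².
0.6 F_u A_nv = 106.8 kN; 0.6 F_y A_gv = 93.75 kN → shear yielding governs the shear term.
R_n = 93.75 + 1.0 × 400 × 165 / 1000 = 159.8 kN.
Design strength φR_n = 0.75 × 159.8 = 120 kN.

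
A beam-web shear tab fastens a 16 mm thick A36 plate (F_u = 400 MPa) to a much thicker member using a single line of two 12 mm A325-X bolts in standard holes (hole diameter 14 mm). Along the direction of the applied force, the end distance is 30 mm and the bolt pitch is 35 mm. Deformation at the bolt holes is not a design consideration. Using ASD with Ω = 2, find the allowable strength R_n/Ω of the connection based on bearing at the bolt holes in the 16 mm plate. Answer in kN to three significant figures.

211 kN

Per bolt r_n = 1.5 l_c t F_u ≤ 3.0 d t F_u; upper limit = 3.0 × 12 × 16 × 400 / 1000 = 230.4 kN.
Edge bolt: l_c = 30 − 14/2 = 23 mm → 1.5 × 23 × 16 × 400 / 1000 = 220.8 → r_n = 220.8 kN.
Interior bolts: l_c = 35 − 14 = 21 mm → 1.5 × 21 × 16 × 400 / 1000 = 201.6 → r_n = 201.6 kN.
R_n = 1 × 220.8 + 1 × 201.6 = 422.4 kN.
Allowable strength R_n/Ω = 422.4 / 2 = 211 kN.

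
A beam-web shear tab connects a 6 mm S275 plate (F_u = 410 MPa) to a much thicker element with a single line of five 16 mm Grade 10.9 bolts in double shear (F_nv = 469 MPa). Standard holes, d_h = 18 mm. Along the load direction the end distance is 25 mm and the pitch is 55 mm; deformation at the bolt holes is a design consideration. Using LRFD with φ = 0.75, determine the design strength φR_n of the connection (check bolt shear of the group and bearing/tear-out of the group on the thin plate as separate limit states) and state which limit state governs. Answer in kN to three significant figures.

Bolt shear: A_b = π·16²/4 = 201.1 mm²; R_n = 469 × 201.1 × 5 × 2 / 1000 = 943 kN → 0.75 × 943 = 707 kN.
Bearing (1.2 l_c t F_u ≤ 2.4 d t F_u): upper limit = 2.4·16·6·410 / 1000 = 94.46 kN.
  Edge l_c = 25 − 18/2 = 16 → r_n = 47.23 kN; interior l_c = 55 − 18 = 37 → r_n = 94.46 kN.
  R_n,bearing = 1·47.23 + 4·94.46 = 425.1 kN → 0.75 × 425.1 = 319 kN.
Bearing governs: 319 kN.

319 kN (bearing governs)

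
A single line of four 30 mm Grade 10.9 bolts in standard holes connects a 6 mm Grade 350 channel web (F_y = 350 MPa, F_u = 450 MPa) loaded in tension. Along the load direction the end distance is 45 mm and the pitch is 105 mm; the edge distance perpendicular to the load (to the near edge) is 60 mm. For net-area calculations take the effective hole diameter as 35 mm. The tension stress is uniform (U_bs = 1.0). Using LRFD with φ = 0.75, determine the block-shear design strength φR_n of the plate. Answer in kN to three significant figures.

Shear plane L_v = 45 + 3·105 = 360 mm; A_gv = 360 × 6 = 2160 mm².
A_nv = (360 − 3.5·35) × 6 = 1425 mm².
A_nt = (60 − 0.5·35) × 6 = 255 mm².
0.6 F_u A_nv = 384.8 kN; 0.6 F_y A_gv = 453.6 kN → shear rupture governs the shear term.
R_n = 384.8 + 1.0 × 450 × 255 / 1000 = 499.5 kN.
Design strength φR_n = 0.75 × 499.5 = 375 kN.

375 kN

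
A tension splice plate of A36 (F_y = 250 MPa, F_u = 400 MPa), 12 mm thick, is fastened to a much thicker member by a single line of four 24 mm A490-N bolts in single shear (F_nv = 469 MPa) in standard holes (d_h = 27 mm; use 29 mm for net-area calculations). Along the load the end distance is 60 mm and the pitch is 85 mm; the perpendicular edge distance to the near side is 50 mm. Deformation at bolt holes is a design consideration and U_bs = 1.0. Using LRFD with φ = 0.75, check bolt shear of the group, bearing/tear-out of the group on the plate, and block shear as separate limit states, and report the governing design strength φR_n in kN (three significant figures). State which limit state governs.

553 kN (block shear governs)

Bolt shear: A_b = π·24²/4 = 452.4 mm²; R_n = 469 × 452.4 × 4 × 1 / 1000 = 848.7 kN → 0.75 × 848.7 = 637 kN.
Bearing: edge l_c = 46.5, r_n = 267.8 kN; interior l_c = 58, r_n = 276.5 kN; R_n = 267.8 + 3·276.5 = 1097 kN → 823 kN.
Block shear: A_gv = 3780, A_nv = 2562, A_nt = 426 mm²; R_n = min(0.6F_uA_nv, 0.6F_yA_gv) + U_bs·F_u·A_nt = 737.4 kN → 553 kN.
Block shear governs: 553 kN.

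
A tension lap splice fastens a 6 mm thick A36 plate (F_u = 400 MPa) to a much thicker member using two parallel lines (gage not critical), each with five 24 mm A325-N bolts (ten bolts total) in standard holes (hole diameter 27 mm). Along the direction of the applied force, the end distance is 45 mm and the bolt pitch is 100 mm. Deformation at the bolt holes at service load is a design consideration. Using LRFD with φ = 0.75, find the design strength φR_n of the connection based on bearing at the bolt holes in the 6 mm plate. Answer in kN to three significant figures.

966 kN

Per bolt r_n = 1.2 l_c t F_u ≤ 2.4 d t F_u; upper limit = 2.4 × 24 × 6 × 400 / 1000 = 138.2 kN.
Edge bolt: l_c = 45 − 27/2 = 31.5 mm → 1.2 × 31.5 × 6 × 400 / 1000 = 90.72 → r_n = 90.72 kN.
Interior bolts: l_c = 100 − 27 = 73 mm → 1.2 × 73 × 6 × 400 / 1000 = 210.2 → r_n = 138.2 kN.
R_n = 2 × 90.72 + 8 × 138.2 = 1287 kN.
Design strength φR_n = 0.75 × 1287 = 966 kN.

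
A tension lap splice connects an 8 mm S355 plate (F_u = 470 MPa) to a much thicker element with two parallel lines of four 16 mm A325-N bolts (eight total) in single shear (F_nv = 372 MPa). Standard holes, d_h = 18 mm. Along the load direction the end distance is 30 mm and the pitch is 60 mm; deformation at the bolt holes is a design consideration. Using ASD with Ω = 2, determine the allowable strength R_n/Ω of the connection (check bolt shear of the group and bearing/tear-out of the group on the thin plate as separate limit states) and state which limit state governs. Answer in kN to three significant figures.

Bolt shear: A_b = π·16²/4 = 201.1 mm²; R_n = 372 × 201.1 × 8 × 1 / 1000 = 598.4 kN → 598.4 / 2 = 299 kN.
Bearing (1.2 l_c t F_u ≤ 2.4 d t F_u): upper limit = 2.4·16·8·470 / 1000 = 144.4 kN.
  Edge l_c = 30 − 18/2 = 21 → r_n = 94.75 kN; interior l_c = 60 − 18 = 42 → r_n = 144.4 kN.
  R_n,bearing = 2·94.75 + 6·144.4 = 1056 kN → 1056 / 2 = 528 kN.
Bolt shear governs: 299 kN.

299 kN (bolt shear governs)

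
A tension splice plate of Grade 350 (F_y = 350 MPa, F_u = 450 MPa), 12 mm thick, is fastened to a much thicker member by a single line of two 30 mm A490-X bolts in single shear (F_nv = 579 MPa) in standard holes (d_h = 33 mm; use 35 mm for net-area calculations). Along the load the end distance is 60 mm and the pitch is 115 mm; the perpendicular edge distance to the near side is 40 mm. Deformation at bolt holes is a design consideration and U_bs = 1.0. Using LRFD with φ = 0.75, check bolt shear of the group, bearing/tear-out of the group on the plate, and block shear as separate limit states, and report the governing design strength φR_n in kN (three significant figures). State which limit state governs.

Bolt shear: A_b = π·30²/4 = 706.9 mm²; R_n = 579 × 706.9 × 2 × 1 / 1000 = 818.5 kN → 0.75 × 818.5 = 614 kN.
Bearing: edge l_c = 43.5, r_n = 281.9 kN; interior l_c = 82, r_n = 388.8 kN; R_n = 281.9 + 1·388.8 = 670.7 kN → 503 kN.
Block shear: A_gv = 2100, A_nv = 1470, A_nt = 270 mm²; R_n = min(0.6F_uA_nv, 0.6F_yA_gv) + U_bs·F_u·A_nt = 518.4 kN → 389 kN.
Block shear governs: 389 kN.

389 kN (block shear governs)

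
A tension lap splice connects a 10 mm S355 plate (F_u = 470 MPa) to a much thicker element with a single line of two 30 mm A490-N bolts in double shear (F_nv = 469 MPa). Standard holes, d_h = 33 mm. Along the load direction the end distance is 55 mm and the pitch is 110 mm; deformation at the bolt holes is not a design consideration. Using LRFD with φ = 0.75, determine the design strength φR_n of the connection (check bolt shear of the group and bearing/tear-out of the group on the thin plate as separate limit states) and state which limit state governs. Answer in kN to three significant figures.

Bolt shear: A_b = π·30²/4 = 706.9 mm²; R_n = 469 × 706.9 × 2 × 2 / 1000 = 1326 kN → 0.75 × 1326 = 995 kN.
Bearing (1.5 l_c t F_u ≤ 3.0 d t F_u): upper limit = 3.0·30·10·470 / 1000 = 423 kN.
  Edge l_c = 55 − 33/2 = 38.5 → r_n = 271.4 kN; interior l_c = 110 − 33 = 77 → r_n = 423 kN.
  R_n,bearing = 1·271.4 + 1·423 = 694.4 kN → 0.75 × 694.4 = 521 kN.
Bearing governs: 521 kN.

521 kN (bearing governs)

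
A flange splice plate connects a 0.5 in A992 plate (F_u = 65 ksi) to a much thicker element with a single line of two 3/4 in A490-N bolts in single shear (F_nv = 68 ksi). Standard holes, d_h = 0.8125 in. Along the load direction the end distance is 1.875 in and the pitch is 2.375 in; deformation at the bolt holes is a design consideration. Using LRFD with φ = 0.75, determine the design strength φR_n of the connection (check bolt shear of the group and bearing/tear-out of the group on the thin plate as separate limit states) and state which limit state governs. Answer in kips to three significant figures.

Bolt shear: A_b = π·0.75²/4 = 0.4418 in²; R_n = 68 × 0.4418 × 2 × 1 = 60.08 kips → 0.75 × 60.08 = 45.1 kips.
Bearing (1.2 l_c t F_u ≤ 2.4 d t F_u): upper limit = 2.4·0.75·0.5·65 = 58.5 kips.
  Edge l_c = 1.875 − 0.8125/2 = 1.469 → r_n = 57.28 kips; interior l_c = 2.375 − 0.8125 = 1.562 → r_n = 58.5 kips.
  R_n,bearing = 1·57.28 + 1·58.5 = 115.8 kips → 0.75 × 115.8 = 86.8 kips.
Bolt shear governs: 45.1 kips.

45.1 kips (bolt shear governs)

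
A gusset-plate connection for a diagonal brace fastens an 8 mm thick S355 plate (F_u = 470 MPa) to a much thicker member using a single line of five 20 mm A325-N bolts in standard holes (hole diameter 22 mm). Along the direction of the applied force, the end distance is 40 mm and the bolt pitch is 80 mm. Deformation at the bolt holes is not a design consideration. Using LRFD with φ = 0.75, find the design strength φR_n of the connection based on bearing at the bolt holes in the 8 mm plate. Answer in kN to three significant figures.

Per bolt r_n = 1.5 l_c t F_u ≤ 3.0 d t F_u; upper limit = 3.0 × 20 × 8 × 470 / 1000 = 225.6 kN.
Edge bolt: l_c = 40 − 22/2 = 29 mm → 1.5 × 29 × 8 × 470 / 1000 = 163.6 → r_n = 163.6 kN.
Interior bolts: l_c = 80 − 22 = 58 mm → 1.5 × 58 × 8 × 470 / 1000 = 327.1 → r_n = 225.6 kN.
R_n = 1 × 163.6 + 4 × 225.6 = 1066 kN.
Design strength φR_n = 0.75 × 1066 = 799 kN.

799 kN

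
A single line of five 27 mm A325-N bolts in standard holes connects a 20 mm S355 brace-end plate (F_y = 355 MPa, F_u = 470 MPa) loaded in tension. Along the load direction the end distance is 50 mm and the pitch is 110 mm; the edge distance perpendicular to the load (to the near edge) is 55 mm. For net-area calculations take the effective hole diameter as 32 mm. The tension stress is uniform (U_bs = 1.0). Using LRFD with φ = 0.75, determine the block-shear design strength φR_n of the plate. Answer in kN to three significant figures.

Shear plane L_v = 50 + 4·110 = 490 mm; A_gv = 490 × 20 = 9800 mm².
A_nv = (490 − 4.5·32) × 20 = 6920 mm².
A_nt = (55 − 0.5·32) × 20 = 780 mm².
0.6 F_u A_nv = 1951 kN; 0.6 F_y A_gv = 2087 kN → shear rupture governs the shear term.
R_n = 1951 + 1.0 × 470 × 780 / 1000 = 2318 kN.
Design strength φR_n = 0.75 × 2318 = 1740 kN.

1740 kN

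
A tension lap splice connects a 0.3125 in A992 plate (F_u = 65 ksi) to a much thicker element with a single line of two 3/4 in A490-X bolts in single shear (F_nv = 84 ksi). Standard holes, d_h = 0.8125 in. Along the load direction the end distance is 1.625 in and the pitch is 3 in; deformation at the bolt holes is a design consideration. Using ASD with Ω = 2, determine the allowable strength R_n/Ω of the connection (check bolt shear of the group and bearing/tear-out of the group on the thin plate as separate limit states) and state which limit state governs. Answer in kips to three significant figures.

33.1 kips (bearing governs)

Bolt shear: A_b = π·0.75²/4 = 0.4418 in²; R_n = 84 × 0.4418 × 2 × 1 = 74.22 kips → 74.22 / 2 = 37.1 kips.
Bearing (1.2 l_c t F_u ≤ 2.4 d t F_u): upper limit = 2.4·0.75·0.3125·65 = 36.56 kips.
  Edge l_c = 1.625 − 0.8125/2 = 1.219 → r_n = 29.71 kips; interior l_c = 3 − 0.8125 = 2.188 → r_n = 36.56 kips.
  R_n,bearing = 1·29.71 + 1·36.56 = 66.27 kips → 66.27 / 2 = 33.1 kips.
Bearing governs: 33.1 kips.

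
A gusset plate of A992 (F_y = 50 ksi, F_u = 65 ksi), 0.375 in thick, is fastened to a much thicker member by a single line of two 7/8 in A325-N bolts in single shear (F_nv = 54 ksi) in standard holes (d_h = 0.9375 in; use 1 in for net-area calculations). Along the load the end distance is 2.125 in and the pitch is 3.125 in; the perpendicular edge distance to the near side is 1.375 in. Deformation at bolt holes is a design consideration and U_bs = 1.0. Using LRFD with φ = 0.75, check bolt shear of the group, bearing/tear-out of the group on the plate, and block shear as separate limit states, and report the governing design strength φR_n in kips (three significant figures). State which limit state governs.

48.7 kips (bolt shear governs)

Bolt shear: A_b = π·0.875²/4 = 0.6013 in²; R_n = 54 × 0.6013 × 2 × 1 = 64.94 kips → 0.75 × 64.94 = 48.7 kips.
Bearing: edge l_c = 1.656, r_n = 48.45 kips; interior l_c = 2.188, r_n = 51.19 kips; R_n = 48.45 + 1·51.19 = 99.63 kips → 74.7 kips.
Block shear: A_gv = 1.969, A_nv = 1.406, A_nt = 0.3281 in²; R_n = min(0.6F_uA_nv, 0.6F_yA_gv) + U_bs·F_u·A_nt = 76.17 kips → 57.1 kips.
Bolt shear governs: 48.7 kips.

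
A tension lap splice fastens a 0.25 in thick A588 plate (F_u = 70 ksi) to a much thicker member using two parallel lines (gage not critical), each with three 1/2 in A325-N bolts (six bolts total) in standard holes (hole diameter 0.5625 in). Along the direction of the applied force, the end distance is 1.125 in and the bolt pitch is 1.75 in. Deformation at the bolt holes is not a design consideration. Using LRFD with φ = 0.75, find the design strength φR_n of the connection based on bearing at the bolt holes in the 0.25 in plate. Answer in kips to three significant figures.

Per bolt r_n = 1.5 l_c t F_u ≤ 3.0 d t F_u; upper limit = 3.0 × 0.5 × 0.25 × 70 = 26.25 kips.
Edge bolt: l_c = 1.125 − 0.5625/2 = 0.8438 in → 1.5 × 0.8438 × 0.25 × 70 = 22.15 → r_n = 22.15 kips.
Interior bolts: l_c = 1.75 − 0.5625 = 1.188 in → 1.5 × 1.188 × 0.25 × 70 = 31.17 → r_n = 26.25 kips.
R_n = 2 × 22.15 + 4 × 26.25 = 149.3 kips.
Design strength φR_n = 0.75 × 149.3 = 112 kips.

112 kips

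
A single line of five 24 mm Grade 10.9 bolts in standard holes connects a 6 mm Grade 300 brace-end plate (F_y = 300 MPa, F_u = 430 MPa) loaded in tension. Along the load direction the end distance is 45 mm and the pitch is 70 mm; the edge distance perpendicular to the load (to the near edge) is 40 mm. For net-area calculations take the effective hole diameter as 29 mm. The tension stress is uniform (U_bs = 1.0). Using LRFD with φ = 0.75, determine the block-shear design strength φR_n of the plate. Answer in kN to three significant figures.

275 kN

Shear plane L_v = 45 + 4·70 = 325 mm; A_gv = 325 × 6 = 1950 mm².
A_nv = (325 − 4.5·29) × 6 = 1167 mm².
A_nt = (40 − 0.5·29) × 6 = 153 mm².
0.6 F_u A_nv = 301.1 kN; 0.6 F_y A_gv = 351 kN → shear rupture governs the shear term.
R_n = 301.1 + 1.0 × 430 × 153 / 1000 = 366.9 kN.
Design strength φR_n = 0.75 × 366.9 = 275 kN.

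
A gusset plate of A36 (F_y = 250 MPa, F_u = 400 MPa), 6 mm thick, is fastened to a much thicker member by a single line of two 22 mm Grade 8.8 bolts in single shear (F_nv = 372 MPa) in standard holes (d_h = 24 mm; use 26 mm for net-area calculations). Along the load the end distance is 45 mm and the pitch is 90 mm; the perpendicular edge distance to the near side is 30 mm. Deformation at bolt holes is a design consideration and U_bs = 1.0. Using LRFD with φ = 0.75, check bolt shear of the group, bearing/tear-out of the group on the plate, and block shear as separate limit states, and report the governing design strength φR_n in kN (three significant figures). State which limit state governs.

Bolt shear: A_b = π·22²/4 = 380.1 mm²; R_n = 372 × 380.1 × 2 × 1 / 1000 = 282.8 kN → 0.75 × 282.8 = 212 kN.
Bearing: edge l_c = 33, r_n = 95.04 kN; interior l_c = 66, r_n = 126.7 kN; R_n = 95.04 + 1·126.7 = 221.8 kN → 166 kN.
Block shear: A_gv = 810, A_nv = 576, A_nt = 102 mm²; R_n = min(0.6F_uA_nv, 0.6F_yA_gv) + U_bs·F_u·A_nt = 162.3 kN → 122 kN.
Block shear governs: 122 kN.

122 kN (block shear governs)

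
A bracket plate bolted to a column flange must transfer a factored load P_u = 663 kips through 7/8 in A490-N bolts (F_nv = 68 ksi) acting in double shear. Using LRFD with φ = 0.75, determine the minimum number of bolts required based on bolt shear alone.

A_b = π·0.875²/4 = 0.6013 in².
Per-bolt design strength φR_n = 0.75 × 68 × 0.6013 × 2 = 61.33 kips.
n ≥ 663 / 61.33 = 10.81 → use 11 bolts.

11 bolts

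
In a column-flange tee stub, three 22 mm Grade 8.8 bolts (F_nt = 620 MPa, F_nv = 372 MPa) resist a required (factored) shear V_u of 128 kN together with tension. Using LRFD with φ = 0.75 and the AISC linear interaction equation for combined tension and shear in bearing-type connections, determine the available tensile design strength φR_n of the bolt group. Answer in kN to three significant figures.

476 kN

A_b = π·22²/4 = 380.1 mm²; f_rv = 128 × 1000 / (3 × 380.1) = 112.2 MPa.
F'_nt = 1.3 F_nt − (F_nt / φF_nv) f_rv = 1.3·620 − (620/(0.75·372))·112.2 = 556.6 MPa, capped at F_nt → F'_nt = 556.6 MPa.
R_n = F'_nt · A_b · n = 556.6 × 380.1 × 3 / 1000 = 634.7 kN.
Design strength φR_n = 0.75 × 634.7 = 476 kN.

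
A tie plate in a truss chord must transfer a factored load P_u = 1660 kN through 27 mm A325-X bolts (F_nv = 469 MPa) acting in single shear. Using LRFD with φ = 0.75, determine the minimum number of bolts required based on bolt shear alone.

A_b = π·27²/4 = 572.6 mm².
Per-bolt design strength φR_n = 0.75 × 469 × 572.6 × 1 / 1000 = 201.4 kN.
n ≥ 1660 / 201.4 = 8.242 → use 9 bolts.

9 bolts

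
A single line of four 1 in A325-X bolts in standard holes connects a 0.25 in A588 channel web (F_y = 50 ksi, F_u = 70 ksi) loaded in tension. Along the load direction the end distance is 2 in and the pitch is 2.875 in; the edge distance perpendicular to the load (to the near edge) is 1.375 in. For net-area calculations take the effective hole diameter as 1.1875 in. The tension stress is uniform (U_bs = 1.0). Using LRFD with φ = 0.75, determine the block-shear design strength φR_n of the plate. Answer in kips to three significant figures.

61.2 kips

Shear plane L_v = 2 + 3·2.875 = 10.62 in; A_gv = 10.62 × 0.25 = 2.656 in².
A_nv = (10.62 − 3.5·1.1875) × 0.25 = 1.617 in².
A_nt = (1.375 − 0.5·1.1875) × 0.25 = 0.1953 in².
0.6 F_u A_nv = 67.92 kips; 0.6 F_y A_gv = 79.69 kips → shear rupture governs the shear term.
R_n = 67.92 + 1.0 × 70 × 0.1953 = 81.59 kips.
Design strength φR_n = 0.75 × 81.59 = 61.2 kips.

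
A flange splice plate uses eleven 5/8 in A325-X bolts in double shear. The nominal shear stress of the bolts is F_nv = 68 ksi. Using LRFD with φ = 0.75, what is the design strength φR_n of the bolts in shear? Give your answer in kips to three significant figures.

344 kips

A_b = π × 0.625² / 4 = 0.3068 in².
R_n = F_nv · A_b · n · n_s = 68 × 0.3068 × 11 × 2 = 459 kips.
Design strength φR_n = 0.75 × 459 = 344 kips.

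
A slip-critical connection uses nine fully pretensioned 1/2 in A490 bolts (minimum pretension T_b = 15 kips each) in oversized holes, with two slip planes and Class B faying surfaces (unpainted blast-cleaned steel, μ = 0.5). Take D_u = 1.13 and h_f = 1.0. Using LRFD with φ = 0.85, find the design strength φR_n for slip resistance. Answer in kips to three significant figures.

130 kips

R_n = μ · D_u · h_f · T_b · n_s · n_b = 0.5 × 1.13 × 1.0 × 15 × 2 × 9 = 152.5 kips.
Design strength φR_n = 0.85 × 152.5 = 130 kips.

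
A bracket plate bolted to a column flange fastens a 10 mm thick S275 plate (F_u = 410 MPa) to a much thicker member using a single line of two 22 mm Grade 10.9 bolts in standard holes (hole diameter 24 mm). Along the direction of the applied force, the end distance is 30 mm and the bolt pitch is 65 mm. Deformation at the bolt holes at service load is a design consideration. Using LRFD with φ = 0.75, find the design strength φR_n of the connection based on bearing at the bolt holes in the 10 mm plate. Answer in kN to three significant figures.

Per bolt r_n = 1.2 l_c t F_u ≤ 2.4 d t F_u; upper limit = 2.4 × 22 × 10 × 410 / 1000 = 216.5 kN.
Edge bolt: l_c = 30 − 24/2 = 18 mm → 1.2 × 18 × 10 × 410 / 1000 = 88.56 → r_n = 88.56 kN.
Interior bolts: l_c = 65 − 24 = 41 mm → 1.2 × 41 × 10 × 410 / 1000 = 201.7 → r_n = 201.7 kN.
R_n = 1 × 88.56 + 1 × 201.7 = 290.3 kN.
Design strength φR_n = 0.75 × 290.3 = 218 kN.

218 kN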